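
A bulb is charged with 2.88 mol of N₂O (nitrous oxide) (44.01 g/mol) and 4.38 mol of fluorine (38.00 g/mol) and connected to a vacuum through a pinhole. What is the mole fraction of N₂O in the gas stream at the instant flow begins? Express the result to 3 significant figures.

0.379

The effusion rate of species i is ∝ p_i/√M_i ∝ n_i/√M_i.
x_N₂O(eff) = (n_N₂O/√M_N₂O) / (n_N₂O/√M_N₂O + n_F₂/√M_F₂)
= (2.88/√44.01) / (2.88/√44.01 + 4.38/√38.00) = 0.4341/(0.4341 + 0.7105) = 0.379.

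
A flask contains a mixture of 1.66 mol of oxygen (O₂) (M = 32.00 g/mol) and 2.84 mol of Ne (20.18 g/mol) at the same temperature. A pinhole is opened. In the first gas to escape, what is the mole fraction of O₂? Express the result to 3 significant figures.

0.317

The effusion rate of species i is ∝ p_i/√M_i ∝ n_i/√M_i.
So x_O₂ in the escaping gas = (n_O₂/√M_O₂) / Σ(n_i/√M_i)
= (1.66/√32.00) / (1.66/√32.00 + 2.84/√20.18) = 0.2934/(0.2934 + 0.6322) = 0.317.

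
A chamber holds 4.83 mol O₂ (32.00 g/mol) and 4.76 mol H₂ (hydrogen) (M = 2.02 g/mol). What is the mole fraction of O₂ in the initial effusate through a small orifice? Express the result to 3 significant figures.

0.203

The effusion rate of species i is ∝ p_i/√M_i ∝ n_i/√M_i.
x_O₂(eff) = (n_O₂/√M_O₂) / (n_O₂/√M_O₂ + n_H₂/√M_H₂)
= (4.83/√32.00) / (4.83/√32.00 + 4.76/√2.02) = 0.8538/(0.8538 + 3.349) = 0.203.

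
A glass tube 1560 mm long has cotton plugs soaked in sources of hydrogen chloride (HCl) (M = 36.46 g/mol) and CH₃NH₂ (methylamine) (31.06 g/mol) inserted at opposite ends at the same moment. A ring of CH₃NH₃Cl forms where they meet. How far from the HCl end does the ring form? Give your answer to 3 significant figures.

749 mm

Graham's law gives d_HCl/d_CH₃NH₂ = rate_HCl/rate_CH₃NH₂ = √(M_CH₃NH₂/M_HCl) = √(31.06/36.46) = 0.9230.
With d_HCl + d_CH₃NH₂ = 1560 mm, d_CH₃NH₂ = 1560/(1 + 0.9230) = 811.2 mm.
d_HCl = 1560 − 811.2 = 749 mm.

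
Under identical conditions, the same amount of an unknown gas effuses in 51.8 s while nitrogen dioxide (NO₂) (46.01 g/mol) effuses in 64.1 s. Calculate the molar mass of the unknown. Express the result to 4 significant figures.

Using Graham's law: t_X/t_NO₂ = √(M_X/M_NO₂).
51.8/64.1 = 0.8081 = √(M_X/46.01)
M_X = 46.01 × 0.8081² = 46.01 × 0.6530 = 30.05 g/mol

30.05 g/mol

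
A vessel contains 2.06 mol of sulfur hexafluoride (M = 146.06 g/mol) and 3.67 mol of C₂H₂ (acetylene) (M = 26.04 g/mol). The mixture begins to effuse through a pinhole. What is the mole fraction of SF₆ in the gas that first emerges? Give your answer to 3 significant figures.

Effusion rate of each component ∝ n_i/√M_i (partial pressure × 1/√M).
Mole fraction of SF₆ in the effusate = (n_SF₆/√M_SF₆) / (n_SF₆/√M_SF₆ + n_C₂H₂/√M_C₂H₂)
= (2.06/√146.06) / (2.06/√146.06 + 3.67/√26.04) = 0.1705/(0.1705 + 0.7192) = 0.192.

0.192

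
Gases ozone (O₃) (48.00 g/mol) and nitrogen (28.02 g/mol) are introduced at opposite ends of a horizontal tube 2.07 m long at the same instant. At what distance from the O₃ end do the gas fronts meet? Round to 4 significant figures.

0.8966 m

Graham's law gives d_O₃/d_N₂ = rate_O₃/rate_N₂ = √(M_N₂/M_O₃) = √(28.02/48.00) = 0.7640.
With d_O₃ + d_N₂ = 2.07 m, d_N₂ = 2.07/(1 + 0.7640) = 1.173 m.
d_O₃ = 2.07 − 1.173 = 0.8966 m.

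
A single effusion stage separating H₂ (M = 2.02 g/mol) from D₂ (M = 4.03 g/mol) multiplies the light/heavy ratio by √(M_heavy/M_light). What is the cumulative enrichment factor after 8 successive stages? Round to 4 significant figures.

15.84

Overall factor = α^8 with α = √(4.03/2.02), i.e. (4.03/2.02)^(8/2).
= 1.99505^4 = 15.84.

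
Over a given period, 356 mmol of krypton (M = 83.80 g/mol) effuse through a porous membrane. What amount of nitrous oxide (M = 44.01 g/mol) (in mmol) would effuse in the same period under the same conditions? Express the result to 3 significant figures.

491 mmol

By Graham's law, rate_N₂O/rate_Kr = √(M_Kr/M_N₂O) = √(83.80/44.01) = √1.904 = 1.380.
So the amount for N₂O is 356 × 1.380 = 491 mmol.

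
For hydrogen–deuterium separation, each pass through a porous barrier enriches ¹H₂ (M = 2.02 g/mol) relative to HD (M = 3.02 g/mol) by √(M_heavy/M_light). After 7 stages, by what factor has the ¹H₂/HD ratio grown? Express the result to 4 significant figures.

4.086

Overall factor = α^7 with α = √(3.02/2.02), i.e. (3.02/2.02)^(7/2).
= 1.49505^(7/2) = 4.086.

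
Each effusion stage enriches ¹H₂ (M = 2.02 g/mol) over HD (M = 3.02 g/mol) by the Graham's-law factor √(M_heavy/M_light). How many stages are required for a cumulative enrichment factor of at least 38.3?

19

Single-stage factor α = √(3.02/2.02), so ln α = ½ ln(1.49505) = 0.2011.
Need α^N ≥ 38.3 ⇒ N ≥ ln(38.3) / ln α = 3.645 / 0.2011 = 18.13.
Rounding up, N = 19 stages.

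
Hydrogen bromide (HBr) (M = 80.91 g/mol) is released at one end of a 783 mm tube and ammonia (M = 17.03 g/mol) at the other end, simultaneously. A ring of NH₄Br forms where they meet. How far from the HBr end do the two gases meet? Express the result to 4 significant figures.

Distances travelled in equal time are proportional to diffusion rates, so d_HBr/d_NH₃ = √(M_NH₃/M_HBr) = √(17.03/80.91) = 0.4588.
With d_HBr + d_NH₃ = 783 mm, d_NH₃ = 783/(1 + 0.4588) = 536.7 mm.
d_HBr = 783 − 536.7 = 246.3 mm.

246.3 mm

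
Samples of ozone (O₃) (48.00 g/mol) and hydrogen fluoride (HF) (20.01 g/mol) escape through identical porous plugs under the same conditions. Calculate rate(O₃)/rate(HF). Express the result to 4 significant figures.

Graham's law gives rate_O₃/rate_HF = √(M_HF/M_O₃) = √(20.01/48.00) = √0.4169 = 0.6457.

0.6457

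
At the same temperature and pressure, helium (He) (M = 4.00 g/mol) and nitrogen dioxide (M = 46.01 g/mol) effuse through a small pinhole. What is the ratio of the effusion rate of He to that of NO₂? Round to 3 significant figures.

Since effusion rate ∝ 1/√M, rate_He/rate_NO₂ = √(M_NO₂/M_He) = √(46.01/4.00) = √11.50 = 3.39.

3.39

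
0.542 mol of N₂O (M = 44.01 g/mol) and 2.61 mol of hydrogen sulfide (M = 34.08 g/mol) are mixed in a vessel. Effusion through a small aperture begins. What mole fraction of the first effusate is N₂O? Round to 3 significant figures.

Rate_i ∝ x_i/√M_i (Graham's law weighted by mole fraction), so the effusate composition follows n_i/√M_i.
Mole fraction of N₂O in the effusate = (n_N₂O/√M_N₂O) / (n_N₂O/√M_N₂O + n_H₂S/√M_H₂S)
= (0.542/√44.01) / (0.542/√44.01 + 2.61/√34.08) = 0.08170/(0.08170 + 0.4471) = 0.155.

0.155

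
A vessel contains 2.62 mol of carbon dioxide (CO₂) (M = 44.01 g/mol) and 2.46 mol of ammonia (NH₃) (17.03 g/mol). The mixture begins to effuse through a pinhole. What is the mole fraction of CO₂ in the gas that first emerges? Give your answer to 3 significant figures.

0.399

Rate_i ∝ x_i/√M_i (Graham's law weighted by mole fraction), so the effusate composition follows n_i/√M_i.
So x_CO₂ in the escaping gas = (n_CO₂/√M_CO₂) / Σ(n_i/√M_i)
= (2.62/√44.01) / (2.62/√44.01 + 2.46/√17.03) = 0.3949/(0.3949 + 0.5961) = 0.399.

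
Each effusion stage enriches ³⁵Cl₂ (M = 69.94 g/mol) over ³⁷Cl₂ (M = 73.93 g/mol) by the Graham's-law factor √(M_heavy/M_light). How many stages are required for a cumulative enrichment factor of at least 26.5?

With α = √(73.93/69.94) per stage, ln α = ½ ln(1.05705) = 0.02774.
Need α^N ≥ 26.5 ⇒ N ≥ ln(26.5) / ln α = 3.277 / 0.02774 = 118.14.
Rounding up, N = 119 stages.

119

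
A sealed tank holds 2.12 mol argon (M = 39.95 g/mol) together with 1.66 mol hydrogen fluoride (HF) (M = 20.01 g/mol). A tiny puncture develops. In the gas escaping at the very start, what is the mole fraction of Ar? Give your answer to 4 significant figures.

Effusion rate of each component ∝ n_i/√M_i (partial pressure × 1/√M).
So x_Ar in the escaping gas = (n_Ar/√M_Ar) / Σ(n_i/√M_i)
= (2.12/√39.95) / (2.12/√39.95 + 1.66/√20.01) = 0.3354/(0.3354 + 0.3711) = 0.4747.

0.4747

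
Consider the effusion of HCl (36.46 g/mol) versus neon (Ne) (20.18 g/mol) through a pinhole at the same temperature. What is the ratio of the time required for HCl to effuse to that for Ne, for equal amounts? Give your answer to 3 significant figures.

1.34

Using Graham's law: t_HCl/t_Ne = √(M_HCl/M_Ne) = √(36.46/20.18) = √1.807 = 1.34.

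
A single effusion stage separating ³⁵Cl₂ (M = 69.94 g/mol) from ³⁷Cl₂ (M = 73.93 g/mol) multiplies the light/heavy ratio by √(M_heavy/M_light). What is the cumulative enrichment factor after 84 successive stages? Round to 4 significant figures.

After 84 stages the ratio has grown by (√(73.93/69.94))^84 = (73.93/69.94)^(84/2).
= 1.05705^42 = 10.28.

10.28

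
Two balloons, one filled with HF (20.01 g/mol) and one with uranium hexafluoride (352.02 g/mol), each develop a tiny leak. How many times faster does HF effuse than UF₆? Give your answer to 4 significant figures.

4.194

Graham's law gives rate_HF/rate_UF₆ = √(M_UF₆/M_HF) = √(352.02/20.01) = √17.59 = 4.194.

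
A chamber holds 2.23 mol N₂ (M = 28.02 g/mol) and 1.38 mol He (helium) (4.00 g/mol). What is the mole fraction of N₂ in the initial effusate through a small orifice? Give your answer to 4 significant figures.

0.3791

Rate_i ∝ x_i/√M_i (Graham's law weighted by mole fraction), so the effusate composition follows n_i/√M_i.
x_N₂(eff) = (n_N₂/√M_N₂) / (n_N₂/√M_N₂ + n_He/√M_He)
= (2.23/√28.02) / (2.23/√28.02 + 1.38/√4.00) = 0.4213/(0.4213 + 0.6900) = 0.3791.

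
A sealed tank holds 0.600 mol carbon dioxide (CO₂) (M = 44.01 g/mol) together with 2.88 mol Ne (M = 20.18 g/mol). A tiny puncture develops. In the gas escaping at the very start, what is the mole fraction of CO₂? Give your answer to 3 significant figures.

0.124

The effusion rate of species i is ∝ p_i/√M_i ∝ n_i/√M_i.
x_CO₂(eff) = (n_CO₂/√M_CO₂) / (n_CO₂/√M_CO₂ + n_Ne/√M_Ne)
= (0.600/√44.01) / (0.600/√44.01 + 2.88/√20.18) = 0.09044/(0.09044 + 0.6411) = 0.124.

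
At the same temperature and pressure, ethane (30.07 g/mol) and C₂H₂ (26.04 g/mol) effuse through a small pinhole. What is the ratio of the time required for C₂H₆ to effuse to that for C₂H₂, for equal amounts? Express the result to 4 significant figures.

1.075

From Graham's law, t_C₂H₆/t_C₂H₂ = √(M_C₂H₆/M_C₂H₂) = √(30.07/26.04) = √1.155 = 1.075.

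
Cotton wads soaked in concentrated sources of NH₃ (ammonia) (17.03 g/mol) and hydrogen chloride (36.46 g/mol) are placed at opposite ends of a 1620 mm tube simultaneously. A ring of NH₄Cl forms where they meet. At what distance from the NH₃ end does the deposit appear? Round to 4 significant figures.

962.3 mm

The fronts meet when d_NH₃ + d_HCl = L with d_NH₃/d_HCl = √(M_HCl/M_NH₃) (Graham's law). Here √(M_HCl/M_NH₃) = √(36.46/17.03) = 1.463.
With d_NH₃ + d_HCl = 1620 mm, d_HCl = 1620/(1 + 1.463) = 657.7 mm.
d_NH₃ = 1620 − 657.7 = 962.3 mm.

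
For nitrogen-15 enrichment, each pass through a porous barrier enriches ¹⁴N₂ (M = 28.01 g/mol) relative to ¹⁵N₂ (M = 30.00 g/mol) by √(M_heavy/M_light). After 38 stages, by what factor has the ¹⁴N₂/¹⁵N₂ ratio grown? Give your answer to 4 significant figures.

3.684

Overall factor = α^38 with α = √(30.00/28.01), i.e. (30.00/28.01)^(38/2).
= 1.07105^19 = 3.684.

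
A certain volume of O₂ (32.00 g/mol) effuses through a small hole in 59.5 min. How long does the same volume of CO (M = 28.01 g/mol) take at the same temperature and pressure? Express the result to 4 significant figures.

55.67 min

From Graham's law, t_CO/t_O₂ = √(M_CO/M_O₂) = √(28.01/32.00) = √0.8753 = 0.9356.
So the time for CO is 59.5 × 0.9356 = 55.67 min.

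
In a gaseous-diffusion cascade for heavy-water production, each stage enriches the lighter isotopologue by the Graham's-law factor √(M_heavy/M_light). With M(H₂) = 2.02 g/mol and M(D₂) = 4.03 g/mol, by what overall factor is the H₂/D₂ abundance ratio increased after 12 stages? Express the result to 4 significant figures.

Each stage multiplies the ratio by α = √(4.03/2.02), so after 12 stages the overall factor is α^12 = (4.03/2.02)^(12/2).
= 1.99505^6 = 63.06.

63.06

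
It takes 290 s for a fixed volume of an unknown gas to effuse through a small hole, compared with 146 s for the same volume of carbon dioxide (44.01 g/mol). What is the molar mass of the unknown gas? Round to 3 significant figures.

174 g/mol

By Graham's law, t_X/t_CO₂ = √(M_X/M_CO₂).
290/146 = 1.986 = √(M_X/44.01)
M_X = 44.01 × 1.986² = 44.01 × 3.945 = 174 g/mol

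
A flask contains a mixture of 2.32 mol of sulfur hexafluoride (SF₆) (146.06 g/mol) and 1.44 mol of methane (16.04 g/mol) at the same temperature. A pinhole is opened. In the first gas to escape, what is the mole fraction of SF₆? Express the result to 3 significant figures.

Each component's effusion rate ∝ (its partial pressure)·(1/√M) ∝ n_i/√M_i.
x_SF₆(eff) = (n_SF₆/√M_SF₆) / (n_SF₆/√M_SF₆ + n_CH₄/√M_CH₄)
= (2.32/√146.06) / (2.32/√146.06 + 1.44/√16.04) = 0.1920/(0.1920 + 0.3596) = 0.348.

0.348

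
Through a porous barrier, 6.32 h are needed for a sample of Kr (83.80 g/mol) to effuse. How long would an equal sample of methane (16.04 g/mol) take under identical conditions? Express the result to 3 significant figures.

From Graham's law, t_CH₄/t_Kr = √(M_CH₄/M_Kr) = √(16.04/83.80) = √0.1914 = 0.4375.
So the time for CH₄ is 6.32 × 0.4375 = 2.77 h.

2.77 h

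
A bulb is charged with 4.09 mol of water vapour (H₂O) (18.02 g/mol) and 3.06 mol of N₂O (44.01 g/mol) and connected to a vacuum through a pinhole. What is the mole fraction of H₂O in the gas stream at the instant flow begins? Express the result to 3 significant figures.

0.676

Each component's effusion rate ∝ (its partial pressure)·(1/√M) ∝ n_i/√M_i.
x_H₂O(eff) = (n_H₂O/√M_H₂O) / (n_H₂O/√M_H₂O + n_N₂O/√M_N₂O)
= (4.09/√18.02) / (4.09/√18.02 + 3.06/√44.01) = 0.9635/(0.9635 + 0.4613) = 0.676.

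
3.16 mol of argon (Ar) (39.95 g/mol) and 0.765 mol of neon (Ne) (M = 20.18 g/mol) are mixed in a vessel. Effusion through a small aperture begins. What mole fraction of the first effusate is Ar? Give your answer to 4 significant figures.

Each component's effusion rate ∝ (its partial pressure)·(1/√M) ∝ n_i/√M_i.
Mole fraction of Ar in the effusate = (n_Ar/√M_Ar) / (n_Ar/√M_Ar + n_Ne/√M_Ne)
= (3.16/√39.95) / (3.16/√39.95 + 0.765/√20.18) = 0.5000/(0.5000 + 0.1703) = 0.7459.

0.7459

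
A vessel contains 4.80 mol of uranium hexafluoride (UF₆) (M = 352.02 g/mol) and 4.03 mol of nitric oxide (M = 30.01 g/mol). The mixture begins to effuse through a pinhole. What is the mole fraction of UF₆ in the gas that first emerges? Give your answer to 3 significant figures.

0.258

Each component's effusion rate ∝ (its partial pressure)·(1/√M) ∝ n_i/√M_i.
Mole fraction of UF₆ in the effusate = (n_UF₆/√M_UF₆) / (n_UF₆/√M_UF₆ + n_NO/√M_NO)
= (4.80/√352.02) / (4.80/√352.02 + 4.03/√30.01) = 0.2558/(0.2558 + 0.7357) = 0.258.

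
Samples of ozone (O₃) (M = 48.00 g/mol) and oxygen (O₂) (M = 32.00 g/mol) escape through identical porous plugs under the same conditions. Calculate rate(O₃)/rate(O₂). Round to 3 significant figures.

0.816

Using Graham's law: rate_O₃/rate_O₂ = √(M_O₂/M_O₃) = √(32.00/48.00) = √0.6667 = 0.816.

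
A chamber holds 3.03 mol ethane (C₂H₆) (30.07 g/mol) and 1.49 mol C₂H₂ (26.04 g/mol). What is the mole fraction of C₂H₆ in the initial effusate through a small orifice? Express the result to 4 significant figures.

Each component's effusion rate ∝ (its partial pressure)·(1/√M) ∝ n_i/√M_i.
Mole fraction of C₂H₆ in the effusate = (n_C₂H₆/√M_C₂H₆) / (n_C₂H₆/√M_C₂H₆ + n_C₂H₂/√M_C₂H₂)
= (3.03/√30.07) / (3.03/√30.07 + 1.49/√26.04) = 0.5526/(0.5526 + 0.2920) = 0.6543.

0.6543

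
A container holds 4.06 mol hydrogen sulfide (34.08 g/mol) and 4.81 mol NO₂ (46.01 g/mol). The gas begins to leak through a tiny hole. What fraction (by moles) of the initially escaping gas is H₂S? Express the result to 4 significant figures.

Rate_i ∝ x_i/√M_i (Graham's law weighted by mole fraction), so the effusate composition follows n_i/√M_i.
x_H₂S(eff) = (n_H₂S/√M_H₂S) / (n_H₂S/√M_H₂S + n_NO₂/√M_NO₂)
= (4.06/√34.08) / (4.06/√34.08 + 4.81/√46.01) = 0.6955/(0.6955 + 0.7091) = 0.4951.

0.4951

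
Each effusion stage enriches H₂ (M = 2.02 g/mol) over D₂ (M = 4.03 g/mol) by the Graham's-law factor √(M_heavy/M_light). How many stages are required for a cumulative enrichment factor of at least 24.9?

Single-stage factor α = √(4.03/2.02), so ln α = ½ ln(1.99505) = 0.3453.
Need α^N ≥ 24.9 ⇒ N ≥ ln(24.9) / ln α = 3.215 / 0.3453 = 9.31.
So at least 10 stages are needed.

10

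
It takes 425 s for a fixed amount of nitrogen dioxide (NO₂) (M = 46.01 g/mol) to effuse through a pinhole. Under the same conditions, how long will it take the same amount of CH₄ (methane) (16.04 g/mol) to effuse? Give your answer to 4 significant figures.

250.9 s

Using Graham's law: t_CH₄/t_NO₂ = √(M_CH₄/M_NO₂) = √(16.04/46.01) = √0.3486 = 0.5904.
So the time for CH₄ is 425 × 0.5904 = 250.9 s.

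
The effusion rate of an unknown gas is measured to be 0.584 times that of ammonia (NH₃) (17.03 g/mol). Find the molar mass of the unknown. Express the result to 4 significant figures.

Using Graham's law: rate_X/rate_NH₃ = √(M_NH₃/M_X).
0.584 = √(17.03/M_X)
M_X = 17.03 / 0.584² = 17.03 / 0.3411 = 49.93 g/mol

49.93 g/mol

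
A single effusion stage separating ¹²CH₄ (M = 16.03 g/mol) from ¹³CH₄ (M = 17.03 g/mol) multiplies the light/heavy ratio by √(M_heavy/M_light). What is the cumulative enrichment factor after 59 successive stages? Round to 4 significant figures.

The single-stage factor is √(M_heavy/M_light), so 59 stages give [√(17.03/16.03)]^59 = (17.03/16.03)^(59/2).
= 1.06238^(59/2) = 5.961.

5.961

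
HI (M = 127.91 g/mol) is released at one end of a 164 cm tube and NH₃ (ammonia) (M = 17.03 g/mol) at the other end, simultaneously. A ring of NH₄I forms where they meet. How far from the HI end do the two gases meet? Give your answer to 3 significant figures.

The fronts meet when d_HI + d_NH₃ = L with d_HI/d_NH₃ = √(M_NH₃/M_HI) (Graham's law). Here √(M_NH₃/M_HI) = √(17.03/127.91) = 0.3649.
With d_HI + d_NH₃ = 164 cm, d_NH₃ = 164/(1 + 0.3649) = 120.2 cm.
d_HI = 164 − 120.2 = 43.8 cm.

43.8 cm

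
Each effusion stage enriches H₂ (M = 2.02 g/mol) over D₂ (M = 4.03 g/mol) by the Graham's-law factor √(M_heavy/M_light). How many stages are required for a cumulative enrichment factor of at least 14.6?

8

Per stage α = (4.03/2.02)^(1/2) = 1.99505^0.5, giving ln α = 0.3453.
Need α^N ≥ 14.6 ⇒ N ≥ ln(14.6) / ln α = 2.681 / 0.3453 = 7.76.
Minimum whole number of stages: N = 8.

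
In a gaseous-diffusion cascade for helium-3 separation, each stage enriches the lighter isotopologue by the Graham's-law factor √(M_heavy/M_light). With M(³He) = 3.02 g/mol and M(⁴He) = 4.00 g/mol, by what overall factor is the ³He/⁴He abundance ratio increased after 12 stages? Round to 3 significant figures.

Each stage multiplies the ratio by α = √(4.00/3.02), so after 12 stages the overall factor is α^12 = (4.00/3.02)^(12/2).
= 1.32450^6 = 5.40.

5.40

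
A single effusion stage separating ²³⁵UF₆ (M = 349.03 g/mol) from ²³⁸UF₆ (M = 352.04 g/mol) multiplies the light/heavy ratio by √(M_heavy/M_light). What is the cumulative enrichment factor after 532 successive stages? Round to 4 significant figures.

9.817

After 532 stages the ratio has grown by (√(352.04/349.03))^532 = (352.04/349.03)^(532/2).
= 1.00862^266 = 9.817.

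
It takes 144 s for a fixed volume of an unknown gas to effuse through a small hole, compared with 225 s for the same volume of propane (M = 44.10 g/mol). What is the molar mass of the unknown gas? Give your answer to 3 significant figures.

18.1 g/mol

From Graham's law, t_X/t_C₃H₈ = √(M_X/M_C₃H₈).
144/225 = 0.6400 = √(M_X/44.10)
M_X = 44.10 × 0.6400² = 44.10 × 0.4096 = 18.1 g/mol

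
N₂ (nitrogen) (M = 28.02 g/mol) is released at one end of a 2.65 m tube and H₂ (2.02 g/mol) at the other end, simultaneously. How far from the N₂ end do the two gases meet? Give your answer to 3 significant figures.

0.561 m

Distances travelled in equal time are proportional to diffusion rates, so d_N₂/d_H₂ = √(M_H₂/M_N₂) = √(2.02/28.02) = 0.2685.
With d_N₂ + d_H₂ = 2.65 m, d_H₂ = 2.65/(1 + 0.2685) = 2.089 m.
d_N₂ = 2.65 − 2.089 = 0.561 m.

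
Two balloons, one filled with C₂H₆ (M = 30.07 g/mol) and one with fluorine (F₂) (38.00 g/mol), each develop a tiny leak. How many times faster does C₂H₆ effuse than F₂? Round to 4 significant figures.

1.124

Since effusion rate ∝ 1/√M, rate_C₂H₆/rate_F₂ = √(M_F₂/M_C₂H₆) = √(38.00/30.07) = √1.264 = 1.124.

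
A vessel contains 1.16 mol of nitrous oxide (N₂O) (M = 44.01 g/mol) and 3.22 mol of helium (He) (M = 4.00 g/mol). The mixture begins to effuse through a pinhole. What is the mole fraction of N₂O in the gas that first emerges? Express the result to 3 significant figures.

The effusion rate of species i is ∝ p_i/√M_i ∝ n_i/√M_i.
x_N₂O(eff) = (n_N₂O/√M_N₂O) / (n_N₂O/√M_N₂O + n_He/√M_He)
= (1.16/√44.01) / (1.16/√44.01 + 3.22/√4.00) = 0.1749/(0.1749 + 1.610) = 0.0980.

0.0980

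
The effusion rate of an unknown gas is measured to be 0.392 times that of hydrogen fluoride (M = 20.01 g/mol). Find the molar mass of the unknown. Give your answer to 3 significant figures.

130 g/mol

From Graham's law, rate_X/rate_HF = √(M_HF/M_X).
0.392 = √(20.01/M_X)
M_X = 20.01 / 0.392² = 20.01 / 0.1537 = 130 g/mol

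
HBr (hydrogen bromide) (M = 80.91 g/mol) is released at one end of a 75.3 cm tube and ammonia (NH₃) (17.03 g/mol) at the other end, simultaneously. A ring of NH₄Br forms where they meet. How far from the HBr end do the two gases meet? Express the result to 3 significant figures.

The fronts meet when d_HBr + d_NH₃ = L with d_HBr/d_NH₃ = √(M_NH₃/M_HBr) (Graham's law). Here √(M_NH₃/M_HBr) = √(17.03/80.91) = 0.4588.
With d_HBr + d_NH₃ = 75.3 cm, d_NH₃ = 75.3/(1 + 0.4588) = 51.62 cm.
d_HBr = 75.3 − 51.62 = 23.7 cm.

23.7 cm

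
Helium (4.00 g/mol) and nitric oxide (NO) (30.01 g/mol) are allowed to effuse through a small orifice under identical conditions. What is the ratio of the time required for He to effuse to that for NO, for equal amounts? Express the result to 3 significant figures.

0.365

From Graham's law, t_He/t_NO = √(M_He/M_NO) = √(4.00/30.01) = √0.1333 = 0.365.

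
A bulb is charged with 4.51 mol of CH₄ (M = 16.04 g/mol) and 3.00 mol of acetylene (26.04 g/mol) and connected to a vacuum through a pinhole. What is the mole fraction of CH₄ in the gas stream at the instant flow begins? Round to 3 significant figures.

0.657

Each component's effusion rate ∝ (its partial pressure)·(1/√M) ∝ n_i/√M_i.
x_CH₄(eff) = (n_CH₄/√M_CH₄) / (n_CH₄/√M_CH₄ + n_C₂H₂/√M_C₂H₂)
= (4.51/√16.04) / (4.51/√16.04 + 3.00/√26.04) = 1.126/(1.126 + 0.5879) = 0.657.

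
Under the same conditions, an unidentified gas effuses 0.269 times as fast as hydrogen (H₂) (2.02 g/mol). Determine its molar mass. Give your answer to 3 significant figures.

Using Graham's law: rate_X/rate_H₂ = √(M_H₂/M_X).
0.269 = √(2.02/M_X)
M_X = 2.02 / 0.269² = 2.02 / 0.07236 = 27.9 g/mol

27.9 g/mol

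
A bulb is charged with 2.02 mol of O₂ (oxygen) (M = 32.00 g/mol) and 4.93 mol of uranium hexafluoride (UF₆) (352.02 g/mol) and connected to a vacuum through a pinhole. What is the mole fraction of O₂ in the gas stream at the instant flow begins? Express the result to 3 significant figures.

Rate_i ∝ x_i/√M_i (Graham's law weighted by mole fraction), so the effusate composition follows n_i/√M_i.
Mole fraction of O₂ in the effusate = (n_O₂/√M_O₂) / (n_O₂/√M_O₂ + n_UF₆/√M_UF₆)
= (2.02/√32.00) / (2.02/√32.00 + 4.93/√352.02) = 0.3571/(0.3571 + 0.2628) = 0.576.

0.576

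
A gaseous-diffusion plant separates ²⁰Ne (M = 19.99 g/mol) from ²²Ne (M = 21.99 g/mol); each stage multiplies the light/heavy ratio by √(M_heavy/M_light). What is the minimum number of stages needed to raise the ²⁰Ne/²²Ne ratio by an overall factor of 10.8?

Per stage α = (21.99/19.99)^(1/2) = 1.10005^0.5, giving ln α = 0.04768.
Need α^N ≥ 10.8 ⇒ N ≥ ln(10.8) / ln α = 2.380 / 0.04768 = 49.91.
Rounding up, N = 50 stages.

50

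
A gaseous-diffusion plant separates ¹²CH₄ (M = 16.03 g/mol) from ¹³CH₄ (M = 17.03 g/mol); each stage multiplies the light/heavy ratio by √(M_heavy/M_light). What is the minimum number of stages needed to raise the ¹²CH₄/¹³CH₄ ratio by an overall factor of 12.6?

Single-stage factor α = √(17.03/16.03), so ln α = ½ ln(1.06238) = 0.03026.
Need α^N ≥ 12.6 ⇒ N ≥ ln(12.6) / ln α = 2.534 / 0.03026 = 83.74.
So at least 84 stages are needed.

84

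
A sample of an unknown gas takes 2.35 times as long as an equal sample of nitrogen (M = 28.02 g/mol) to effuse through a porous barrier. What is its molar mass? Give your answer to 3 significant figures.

Since effusion rate ∝ 1/√M, t_X/t_N₂ = √(M_X/M_N₂).
2.35 = √(M_X/28.02)
M_X = 28.02 × 2.35² = 28.02 × 5.523 = 155 g/mol

155 g/mol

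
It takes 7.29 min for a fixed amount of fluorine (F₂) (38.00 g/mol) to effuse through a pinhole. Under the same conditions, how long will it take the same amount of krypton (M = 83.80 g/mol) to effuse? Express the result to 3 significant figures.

From Graham's law, t_Kr/t_F₂ = √(M_Kr/M_F₂) = √(83.80/38.00) = √2.205 = 1.485.
So the time for Kr is 7.29 × 1.485 = 10.8 min.

10.8 min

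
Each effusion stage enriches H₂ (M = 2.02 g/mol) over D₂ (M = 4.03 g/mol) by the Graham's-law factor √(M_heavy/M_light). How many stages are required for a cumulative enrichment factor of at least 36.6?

Single-stage factor α = √(4.03/2.02), so ln α = ½ ln(1.99505) = 0.3453.
Need α^N ≥ 36.6 ⇒ N ≥ ln(36.6) / ln α = 3.600 / 0.3453 = 10.42.
Minimum whole number of stages: N = 11.

11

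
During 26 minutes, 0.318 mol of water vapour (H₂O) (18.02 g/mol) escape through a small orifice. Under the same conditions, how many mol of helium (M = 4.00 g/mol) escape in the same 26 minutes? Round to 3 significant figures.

0.675 mol

From Graham's law, rate_He/rate_H₂O = √(M_H₂O/M_He) = √(18.02/4.00) = √4.505 = 2.122.
So the amount for He is 0.318 × 2.122 = 0.675 mol.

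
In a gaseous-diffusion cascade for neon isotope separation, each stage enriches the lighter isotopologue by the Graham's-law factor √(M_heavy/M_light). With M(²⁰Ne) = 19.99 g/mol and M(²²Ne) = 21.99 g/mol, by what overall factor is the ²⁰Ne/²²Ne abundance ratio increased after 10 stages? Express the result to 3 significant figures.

Each stage multiplies the ratio by α = √(21.99/19.99), so after 10 stages the overall factor is α^10 = (21.99/19.99)^(10/2).
= 1.10005^5 = 1.61.

1.61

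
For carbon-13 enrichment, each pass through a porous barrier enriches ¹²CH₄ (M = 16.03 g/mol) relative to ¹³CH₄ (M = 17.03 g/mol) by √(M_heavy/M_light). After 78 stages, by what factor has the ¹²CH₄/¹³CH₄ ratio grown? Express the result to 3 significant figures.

After 78 stages the ratio has grown by (√(17.03/16.03))^78 = (17.03/16.03)^(78/2).
= 1.06238^39 = 10.6.

10.6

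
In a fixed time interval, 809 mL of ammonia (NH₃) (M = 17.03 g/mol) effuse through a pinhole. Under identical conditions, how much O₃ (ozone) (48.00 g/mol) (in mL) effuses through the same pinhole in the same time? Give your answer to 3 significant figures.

Using Graham's law: rate_O₃/rate_NH₃ = √(M_NH₃/M_O₃) = √(17.03/48.00) = √0.3548 = 0.5956.
So the volume for O₃ is 809 × 0.5956 = 482 mL.

482 mL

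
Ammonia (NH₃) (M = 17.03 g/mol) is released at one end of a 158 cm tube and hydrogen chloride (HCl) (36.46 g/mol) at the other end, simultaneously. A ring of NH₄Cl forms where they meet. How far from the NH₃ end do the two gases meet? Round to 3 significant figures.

The fronts meet when d_NH₃ + d_HCl = L with d_NH₃/d_HCl = √(M_HCl/M_NH₃) (Graham's law). Here √(M_HCl/M_NH₃) = √(36.46/17.03) = 1.463.
With d_NH₃ + d_HCl = 158 cm, d_HCl = 158/(1 + 1.463) = 64.14 cm.
d_NH₃ = 158 − 64.14 = 93.9 cm.

93.9 cm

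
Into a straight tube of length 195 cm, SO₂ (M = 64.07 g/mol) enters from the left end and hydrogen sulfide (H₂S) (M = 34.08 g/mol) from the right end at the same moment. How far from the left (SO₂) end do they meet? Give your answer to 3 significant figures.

Graham's law gives d_SO₂/d_H₂S = rate_SO₂/rate_H₂S = √(M_H₂S/M_SO₂) = √(34.08/64.07) = 0.7293.
With d_SO₂ + d_H₂S = 195 cm, d_H₂S = 195/(1 + 0.7293) = 112.8 cm.
d_SO₂ = 195 − 112.8 = 82.2 cm.

82.2 cm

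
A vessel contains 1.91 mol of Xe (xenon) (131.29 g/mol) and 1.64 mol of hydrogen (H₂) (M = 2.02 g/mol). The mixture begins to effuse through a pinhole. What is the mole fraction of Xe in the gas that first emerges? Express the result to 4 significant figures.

Each component's effusion rate ∝ (its partial pressure)·(1/√M) ∝ n_i/√M_i.
So x_Xe in the escaping gas = (n_Xe/√M_Xe) / Σ(n_i/√M_i)
= (1.91/√131.29) / (1.91/√131.29 + 1.64/√2.02) = 0.1667/(0.1667 + 1.154) = 0.1262.

0.1262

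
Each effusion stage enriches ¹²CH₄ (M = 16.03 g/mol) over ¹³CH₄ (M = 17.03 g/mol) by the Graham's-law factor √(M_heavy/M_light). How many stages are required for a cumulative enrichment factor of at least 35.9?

119

Single-stage factor α = √(17.03/16.03), so ln α = ½ ln(1.06238) = 0.03026.
Need α^N ≥ 35.9 ⇒ N ≥ ln(35.9) / ln α = 3.581 / 0.03026 = 118.34.
Minimum whole number of stages: N = 119.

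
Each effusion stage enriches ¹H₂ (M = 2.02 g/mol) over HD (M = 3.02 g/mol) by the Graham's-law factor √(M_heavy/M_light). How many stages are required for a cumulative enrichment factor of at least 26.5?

17

With α = √(3.02/2.02) per stage, ln α = ½ ln(1.49505) = 0.2011.
Need α^N ≥ 26.5 ⇒ N ≥ ln(26.5) / ln α = 3.277 / 0.2011 = 16.30.
Rounding up, N = 17 stages.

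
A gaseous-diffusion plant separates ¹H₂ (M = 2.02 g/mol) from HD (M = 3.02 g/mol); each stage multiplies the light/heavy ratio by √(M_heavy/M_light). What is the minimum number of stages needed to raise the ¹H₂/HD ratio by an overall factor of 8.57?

Per stage α = (3.02/2.02)^(1/2) = 1.49505^0.5, giving ln α = 0.2011.
Need α^N ≥ 8.57 ⇒ N ≥ ln(8.57) / ln α = 2.148 / 0.2011 = 10.68.
So at least 11 stages are needed.

11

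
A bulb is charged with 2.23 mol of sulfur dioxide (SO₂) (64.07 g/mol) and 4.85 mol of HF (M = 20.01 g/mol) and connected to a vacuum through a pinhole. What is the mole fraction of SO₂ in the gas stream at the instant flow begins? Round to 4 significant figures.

0.2044

Rate_i ∝ x_i/√M_i (Graham's law weighted by mole fraction), so the effusate composition follows n_i/√M_i.
Mole fraction of SO₂ in the effusate = (n_SO₂/√M_SO₂) / (n_SO₂/√M_SO₂ + n_HF/√M_HF)
= (2.23/√64.07) / (2.23/√64.07 + 4.85/√20.01) = 0.2786/(0.2786 + 1.084) = 0.2044.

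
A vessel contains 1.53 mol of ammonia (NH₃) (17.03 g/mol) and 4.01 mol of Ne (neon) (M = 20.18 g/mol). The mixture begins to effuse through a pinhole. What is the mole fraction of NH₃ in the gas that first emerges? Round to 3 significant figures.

0.293

Each component's effusion rate ∝ (its partial pressure)·(1/√M) ∝ n_i/√M_i.
So x_NH₃ in the escaping gas = (n_NH₃/√M_NH₃) / Σ(n_i/√M_i)
= (1.53/√17.03) / (1.53/√17.03 + 4.01/√20.18) = 0.3708/(0.3708 + 0.8927) = 0.293.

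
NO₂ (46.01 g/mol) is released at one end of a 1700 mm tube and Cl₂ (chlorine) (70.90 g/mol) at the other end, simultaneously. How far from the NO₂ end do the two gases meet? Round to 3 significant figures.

The fronts meet when d_NO₂ + d_Cl₂ = L with d_NO₂/d_Cl₂ = √(M_Cl₂/M_NO₂) (Graham's law). Here √(M_Cl₂/M_NO₂) = √(70.90/46.01) = 1.241.
With d_NO₂ + d_Cl₂ = 1700 mm, d_Cl₂ = 1700/(1 + 1.241) = 758.5 mm.
d_NO₂ = 1700 − 758.5 = 942 mm.

942 mm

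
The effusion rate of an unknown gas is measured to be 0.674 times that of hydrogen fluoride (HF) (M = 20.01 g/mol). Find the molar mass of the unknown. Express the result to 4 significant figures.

44.05 g/mol

From Graham's law, rate_X/rate_HF = √(M_HF/M_X).
0.674 = √(20.01/M_X)
M_X = 20.01 / 0.674² = 20.01 / 0.4543 = 44.05 g/mol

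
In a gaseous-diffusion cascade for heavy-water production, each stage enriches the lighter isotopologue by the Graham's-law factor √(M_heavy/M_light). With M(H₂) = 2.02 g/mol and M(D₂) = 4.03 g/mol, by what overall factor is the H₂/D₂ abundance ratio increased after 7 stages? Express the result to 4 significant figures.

After 7 stages the ratio has grown by (√(4.03/2.02))^7 = (4.03/2.02)^(7/2).
= 1.99505^(7/2) = 11.22.

11.22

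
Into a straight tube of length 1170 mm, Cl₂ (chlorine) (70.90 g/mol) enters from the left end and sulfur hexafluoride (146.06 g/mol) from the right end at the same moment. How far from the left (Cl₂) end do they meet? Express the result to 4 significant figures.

689.6 mm

Distances travelled in equal time are proportional to diffusion rates, so d_Cl₂/d_SF₆ = √(M_SF₆/M_Cl₂) = √(146.06/70.90) = 1.435.
With d_Cl₂ + d_SF₆ = 1170 mm, d_SF₆ = 1170/(1 + 1.435) = 480.4 mm.
d_Cl₂ = 1170 − 480.4 = 689.6 mm.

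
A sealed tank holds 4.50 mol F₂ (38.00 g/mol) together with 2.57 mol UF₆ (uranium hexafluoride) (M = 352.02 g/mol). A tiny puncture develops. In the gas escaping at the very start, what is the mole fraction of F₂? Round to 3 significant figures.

The effusion rate of species i is ∝ p_i/√M_i ∝ n_i/√M_i.
x_F₂(eff) = (n_F₂/√M_F₂) / (n_F₂/√M_F₂ + n_UF₆/√M_UF₆)
= (4.50/√38.00) / (4.50/√38.00 + 2.57/√352.02) = 0.7300/(0.7300 + 0.1370) = 0.842.

0.842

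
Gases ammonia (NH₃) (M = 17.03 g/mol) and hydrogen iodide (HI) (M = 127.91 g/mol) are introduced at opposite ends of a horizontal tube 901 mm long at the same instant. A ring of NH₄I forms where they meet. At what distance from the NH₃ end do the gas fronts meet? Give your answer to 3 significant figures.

Graham's law gives d_NH₃/d_HI = rate_NH₃/rate_HI = √(M_HI/M_NH₃) = √(127.91/17.03) = 2.741.
With d_NH₃ + d_HI = 901 mm, d_HI = 901/(1 + 2.741) = 240.9 mm.
d_NH₃ = 901 − 240.9 = 660 mm.

660 mm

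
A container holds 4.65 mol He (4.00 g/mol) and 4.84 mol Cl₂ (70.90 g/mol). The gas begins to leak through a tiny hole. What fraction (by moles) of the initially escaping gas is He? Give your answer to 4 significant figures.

0.8018

The effusion rate of species i is ∝ p_i/√M_i ∝ n_i/√M_i.
Mole fraction of He in the effusate = (n_He/√M_He) / (n_He/√M_He + n_Cl₂/√M_Cl₂)
= (4.65/√4.00) / (4.65/√4.00 + 4.84/√70.90) = 2.325/(2.325 + 0.5748) = 0.8018.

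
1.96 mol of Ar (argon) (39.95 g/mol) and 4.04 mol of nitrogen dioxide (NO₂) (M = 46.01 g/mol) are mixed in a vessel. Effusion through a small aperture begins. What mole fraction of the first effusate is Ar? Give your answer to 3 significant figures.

The effusion rate of species i is ∝ p_i/√M_i ∝ n_i/√M_i.
x_Ar(eff) = (n_Ar/√M_Ar) / (n_Ar/√M_Ar + n_NO₂/√M_NO₂)
= (1.96/√39.95) / (1.96/√39.95 + 4.04/√46.01) = 0.3101/(0.3101 + 0.5956) = 0.342.

0.342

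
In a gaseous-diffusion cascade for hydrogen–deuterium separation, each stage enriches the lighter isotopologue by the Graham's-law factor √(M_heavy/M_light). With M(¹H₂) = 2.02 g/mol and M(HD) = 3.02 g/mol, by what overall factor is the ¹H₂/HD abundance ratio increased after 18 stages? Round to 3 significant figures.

37.3

Overall factor = α^18 with α = √(3.02/2.02), i.e. (3.02/2.02)^(18/2).
= 1.49505^9 = 37.3.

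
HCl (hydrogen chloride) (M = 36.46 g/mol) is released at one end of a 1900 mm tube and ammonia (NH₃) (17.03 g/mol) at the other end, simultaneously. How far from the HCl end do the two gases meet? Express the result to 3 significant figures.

In equal time, each gas travels a distance ∝ its rate ∝ 1/√M, so d_HCl/d_NH₃ = √(M_NH₃/M_HCl) = √(17.03/36.46) = 0.6834.
With d_HCl + d_NH₃ = 1900 mm, d_NH₃ = 1900/(1 + 0.6834) = 1129 mm.
d_HCl = 1900 − 1129 = 771 mm.

771 mm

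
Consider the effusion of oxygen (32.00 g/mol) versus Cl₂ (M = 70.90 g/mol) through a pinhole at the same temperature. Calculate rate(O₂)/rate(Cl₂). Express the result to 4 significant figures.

1.488

Using Graham's law: rate_O₂/rate_Cl₂ = √(M_Cl₂/M_O₂) = √(70.90/32.00) = √2.216 = 1.488.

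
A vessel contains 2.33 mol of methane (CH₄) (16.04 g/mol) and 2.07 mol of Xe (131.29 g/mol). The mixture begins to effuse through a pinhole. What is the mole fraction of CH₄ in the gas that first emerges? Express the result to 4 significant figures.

0.7631

Rate_i ∝ x_i/√M_i (Graham's law weighted by mole fraction), so the effusate composition follows n_i/√M_i.
x_CH₄(eff) = (n_CH₄/√M_CH₄) / (n_CH₄/√M_CH₄ + n_Xe/√M_Xe)
= (2.33/√16.04) / (2.33/√16.04 + 2.07/√131.29) = 0.5818/(0.5818 + 0.1807) = 0.7631.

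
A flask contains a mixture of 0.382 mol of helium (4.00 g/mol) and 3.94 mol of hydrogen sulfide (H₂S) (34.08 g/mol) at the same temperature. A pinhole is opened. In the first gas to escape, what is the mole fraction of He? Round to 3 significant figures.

0.221

Each component's effusion rate ∝ (its partial pressure)·(1/√M) ∝ n_i/√M_i.
So x_He in the escaping gas = (n_He/√M_He) / Σ(n_i/√M_i)
= (0.382/√4.00) / (0.382/√4.00 + 3.94/√34.08) = 0.1910/(0.1910 + 0.6749) = 0.221.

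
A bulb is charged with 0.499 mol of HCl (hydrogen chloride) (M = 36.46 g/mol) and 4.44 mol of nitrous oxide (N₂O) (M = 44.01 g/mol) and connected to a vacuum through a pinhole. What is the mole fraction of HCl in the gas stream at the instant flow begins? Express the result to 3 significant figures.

Effusion rate of each component ∝ n_i/√M_i (partial pressure × 1/√M).
So x_HCl in the escaping gas = (n_HCl/√M_HCl) / Σ(n_i/√M_i)
= (0.499/√36.46) / (0.499/√36.46 + 4.44/√44.01) = 0.08264/(0.08264 + 0.6693) = 0.110.

0.110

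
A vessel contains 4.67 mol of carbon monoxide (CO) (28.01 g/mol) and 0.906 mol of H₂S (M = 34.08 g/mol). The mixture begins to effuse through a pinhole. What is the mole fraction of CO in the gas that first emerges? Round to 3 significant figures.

0.850

Each component's effusion rate ∝ (its partial pressure)·(1/√M) ∝ n_i/√M_i.
Mole fraction of CO in the effusate = (n_CO/√M_CO) / (n_CO/√M_CO + n_H₂S/√M_H₂S)
= (4.67/√28.01) / (4.67/√28.01 + 0.906/√34.08) = 0.8824/(0.8824 + 0.1552) = 0.850.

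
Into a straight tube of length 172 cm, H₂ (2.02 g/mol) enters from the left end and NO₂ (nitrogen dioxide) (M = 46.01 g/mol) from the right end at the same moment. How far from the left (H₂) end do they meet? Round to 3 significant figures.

In equal time, each gas travels a distance ∝ its rate ∝ 1/√M, so d_H₂/d_NO₂ = √(M_NO₂/M_H₂) = √(46.01/2.02) = 4.773.
With d_H₂ + d_NO₂ = 172 cm, d_NO₂ = 172/(1 + 4.773) = 29.80 cm.
d_H₂ = 172 − 29.80 = 142 cm.

142 cm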